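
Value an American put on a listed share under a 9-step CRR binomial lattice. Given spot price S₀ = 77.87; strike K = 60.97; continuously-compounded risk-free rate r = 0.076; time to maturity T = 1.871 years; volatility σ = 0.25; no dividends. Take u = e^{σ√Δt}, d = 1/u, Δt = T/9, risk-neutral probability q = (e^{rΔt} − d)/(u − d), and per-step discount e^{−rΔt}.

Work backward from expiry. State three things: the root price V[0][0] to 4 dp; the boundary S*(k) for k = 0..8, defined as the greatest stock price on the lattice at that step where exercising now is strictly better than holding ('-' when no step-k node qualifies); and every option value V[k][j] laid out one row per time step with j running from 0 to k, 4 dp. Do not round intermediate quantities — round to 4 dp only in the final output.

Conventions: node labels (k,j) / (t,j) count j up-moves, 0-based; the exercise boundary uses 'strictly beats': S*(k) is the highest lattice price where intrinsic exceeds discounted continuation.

Δt=0.20789  u=1.12074  d=0.89227  q=0.54124  discount=0.98432
step 9 (expiry): payoffs max(K−S,0) = 33.0552 25.9075 16.9297 5.6530 0.0000 0.0000 0.0000 0.0000 0.0000 0.0000
step 8: (k=8,j=0): S=31.2852, K−S=29.6848, hold=28.7291 ⇒ V=29.6848 exercise | (k=8,j=1): S=39.2958, K−S=21.6742, hold=20.7184 ⇒ V=21.6742 exercise | (k=8,j=2): S=49.3576, K−S=11.6124, hold=10.6566 ⇒ V=11.6124 exercise | (k=8,j=3): S=61.9958, K−S=0.0000, hold=2.5528 ⇒ V=2.5528 continue | (k=8,j=4): S=77.8700, K−S=0.0000, hold=0.0000 ⇒ V=0.0000 continue | (k=8,j=5): S=97.8088, K−S=0.0000, hold=0.0000 ⇒ V=0.0000 continue | (k=8,j=6): S=122.8531, K−S=0.0000, hold=0.0000 ⇒ V=0.0000 continue | (k=8,j=7): S=154.3100, K−S=0.0000, hold=0.0000 ⇒ V=0.0000 continue | (k=8,j=8): S=193.8215, K−S=0.0000, hold=0.0000 ⇒ V=0.0000 continue  boundary S*=49.3576
step 7: (k=7,j=0): S=35.0625, K−S=25.9075, hold=24.9518 ⇒ V=25.9075 exercise | (k=7,j=1): S=44.0403, K−S=16.9297, hold=15.9740 ⇒ V=16.9297 exercise | (k=7,j=2): S=55.3170, K−S=5.6530, hold=6.6038 ⇒ V=6.6038 continue | (k=7,j=3): S=69.4810, K−S=0.0000, hold=1.1527 ⇒ V=1.1527 continue | (k=7,j=4): S=87.2718, K−S=0.0000, hold=0.0000 ⇒ V=0.0000 continue | (k=7,j=5): S=109.6180, K−S=0.0000, hold=0.0000 ⇒ V=0.0000 continue | (k=7,j=6): S=137.6861, K−S=0.0000, hold=0.0000 ⇒ V=0.0000 continue | (k=7,j=7): S=172.9410, K−S=0.0000, hold=0.0000 ⇒ V=0.0000 continue  boundary S*=44.0403
step 6: (k=6,j=0): S=39.2958, K−S=21.6742, hold=20.7184 ⇒ V=21.6742 exercise | (k=6,j=1): S=49.3576, K−S=11.6124, hold=11.1632 ⇒ V=11.6124 exercise | (k=6,j=2): S=61.9958, K−S=0.0000, hold=3.5962 ⇒ V=3.5962 continue | (k=6,j=3): S=77.8700, K−S=0.0000, hold=0.5205 ⇒ V=0.5205 continue | (k=6,j=4): S=97.8088, K−S=0.0000, hold=0.0000 ⇒ V=0.0000 continue | (k=6,j=5): S=122.8531, K−S=0.0000, hold=0.0000 ⇒ V=0.0000 continue | (k=6,j=6): S=154.3100, K−S=0.0000, hold=0.0000 ⇒ V=0.0000 continue  boundary S*=49.3576
step 5: (k=5,j=0): S=44.0403, K−S=16.9297, hold=15.9740 ⇒ V=16.9297 exercise | (k=5,j=1): S=55.3170, K−S=5.6530, hold=7.1597 ⇒ V=7.1597 continue | (k=5,j=2): S=69.4810, K−S=0.0000, hold=1.9013 ⇒ V=1.9013 continue | (k=5,j=3): S=87.2718, K−S=0.0000, hold=0.2351 ⇒ V=0.2351 continue | (k=5,j=4): S=109.6180, K−S=0.0000, hold=0.0000 ⇒ V=0.0000 continue | (k=5,j=5): S=137.6861, K−S=0.0000, hold=0.0000 ⇒ V=0.0000 continue  boundary S*=44.0403
step 4: (k=4,j=0): S=49.3576, K−S=11.6124, hold=11.4593 ⇒ V=11.6124 exercise | (k=4,j=1): S=61.9958, K−S=0.0000, hold=4.2460 ⇒ V=4.2460 continue | (k=4,j=2): S=77.8700, K−S=0.0000, hold=0.9838 ⇒ V=0.9838 continue | (k=4,j=3): S=97.8088, K−S=0.0000, hold=0.1061 ⇒ V=0.1061 continue | (k=4,j=4): S=122.8531, K−S=0.0000, hold=0.0000 ⇒ V=0.0000 continue  boundary S*=49.3576
step 3: (k=3,j=0): S=55.3170, K−S=5.6530, hold=7.5059 ⇒ V=7.5059 continue | (k=3,j=1): S=69.4810, K−S=0.0000, hold=2.4415 ⇒ V=2.4415 continue | (k=3,j=2): S=87.2718, K−S=0.0000, hold=0.5008 ⇒ V=0.5008 continue | (k=3,j=3): S=109.6180, K−S=0.0000, hold=0.0479 ⇒ V=0.0479 continue  boundary S*=-
step 2: (k=2,j=0): S=61.9958, K−S=0.0000, hold=4.6902 ⇒ V=4.6902 continue | (k=2,j=1): S=77.8700, K−S=0.0000, hold=1.3693 ⇒ V=1.3693 continue | (k=2,j=2): S=97.8088, K−S=0.0000, hold=0.2517 ⇒ V=0.2517 continue  boundary S*=-
step 1: (k=1,j=0): S=69.4810, K−S=0.0000, hold=2.8475 ⇒ V=2.8475 continue | (k=1,j=1): S=87.2718, K−S=0.0000, hold=0.7524 ⇒ V=0.7524 continue  boundary S*=-
step 0: (k=0,j=0): S=77.8700, K−S=0.0000, hold=1.6867 ⇒ V=1.6867 continue  boundary S*=-

price = 1.6867
boundary = - - - - 49.3576 44.0403 49.3576 44.0403 49.3576
tree:
1.6867
2.8475 0.7524
4.6902 1.3693 0.2517
7.5059 2.4415 0.5008 0.0479
11.6124 4.2460 0.9838 0.1061 0.0000
16.9297 7.1597 1.9013 0.2351 0.0000 0.0000
21.6742 11.6124 3.5962 0.5205 0.0000 0.0000 0.0000
25.9075 16.9297 6.6038 1.1527 0.0000 0.0000 0.0000 0.0000
29.6848 21.6742 11.6124 2.5528 0.0000 0.0000 0.0000 0.0000 0.0000
33.0552 25.9075 16.9297 5.6530 0.0000 0.0000 0.0000 0.0000 0.0000 0.0000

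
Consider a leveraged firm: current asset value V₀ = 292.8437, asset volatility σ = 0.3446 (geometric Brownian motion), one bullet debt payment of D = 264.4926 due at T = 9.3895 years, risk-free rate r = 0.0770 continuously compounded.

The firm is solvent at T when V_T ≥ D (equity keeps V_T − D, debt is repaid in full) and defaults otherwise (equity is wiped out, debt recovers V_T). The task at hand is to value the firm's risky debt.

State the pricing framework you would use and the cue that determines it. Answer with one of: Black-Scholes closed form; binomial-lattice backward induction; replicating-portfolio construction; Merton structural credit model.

framework: Merton structural credit model

Key observation: assets follow a GBM and default happens iff V_T < 264.4926; valuing claims on that split (equity as a call, risky debt as the residual) is the structural model's definition.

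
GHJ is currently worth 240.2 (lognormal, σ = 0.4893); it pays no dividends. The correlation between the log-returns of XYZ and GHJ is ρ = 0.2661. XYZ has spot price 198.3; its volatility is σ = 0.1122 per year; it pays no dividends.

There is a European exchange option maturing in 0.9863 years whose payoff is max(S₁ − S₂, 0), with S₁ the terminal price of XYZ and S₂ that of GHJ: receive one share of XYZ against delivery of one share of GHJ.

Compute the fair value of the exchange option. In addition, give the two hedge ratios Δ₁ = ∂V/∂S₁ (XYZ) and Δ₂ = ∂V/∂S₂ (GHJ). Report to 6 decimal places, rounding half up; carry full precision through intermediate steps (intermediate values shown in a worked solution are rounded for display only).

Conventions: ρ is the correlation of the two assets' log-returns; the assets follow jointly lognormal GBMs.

σ_eff = √(σ₁² + σ₂² − 2ρσ₁σ₂) = √(0.1122² + 0.4893² − 2·0.2661·0.1122·0.4893) = 0.472002
d₁ = (ln(S₁/S₂) + (q₂ − q₁ + σ_eff²/2)T) / (σ_eff√T) = (ln(198.3/240.2) + (0.0 − 0.0 + 0.111393)·0.9863) / 0.468758 = -0.174555
d₂ = d₁ − σ_eff√T = -0.174555 − 0.468758 = -0.643313
N(d₁) = 0.430715,  N(d₂) = 0.260011
V = S₁·e^{−q₁T}·N(d₁) − S₂·e^{−q₂T}·N(d₂) = 85.410706 − 62.454548 = 22.956159
Key observation: the rate r is irrelevant here: denominating values in GHJ turns the exchange into a ratio option on S₁/S₂, and discounting at r drops out.
Δ₁ = e^{−q₁T}·N(d₁) = 0.430715;  Δ₂ = −e^{−q₂T}·N(d₂) = -0.260011

exchange price = 22.956159
Δ1 = 0.430715
Δ2 = -0.260011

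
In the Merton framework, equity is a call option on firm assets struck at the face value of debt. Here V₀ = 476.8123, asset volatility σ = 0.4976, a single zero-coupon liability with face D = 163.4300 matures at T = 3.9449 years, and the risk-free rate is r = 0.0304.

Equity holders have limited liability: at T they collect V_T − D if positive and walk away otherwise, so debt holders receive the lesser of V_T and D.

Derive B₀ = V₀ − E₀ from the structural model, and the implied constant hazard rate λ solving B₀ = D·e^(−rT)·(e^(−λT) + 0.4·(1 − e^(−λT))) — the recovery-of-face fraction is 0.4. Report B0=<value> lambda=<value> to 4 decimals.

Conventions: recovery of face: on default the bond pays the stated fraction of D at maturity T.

Equity is a call on the firm's assets struck at D = 163.4300:
d₁ = [ln(V₀/D) + (r + σ²/2)T] / (σ√T)
   = [ln(476.8123/163.4300) + (0.0304 + 0.5·0.4976²)·3.9449] / (0.4976·√3.9449)
   = [1.070738 + 0.608315] / 0.988322 = 1.698893
d₂ = d₁ − σ√T = 1.698893 − 0.988322 = 0.710571
N(d₁) = 0.955330,  N(d₂) = 0.761325,  e^(−rT) = 0.886987
E₀ = V₀·N(d₁) − D·e^(−rT)·N(d₂)
   = 476.8123·0.955330 − 163.4300·0.886987·0.761325 = 345.151361
B₀ = V₀ − E₀ = 476.8123 − 345.151361 = 131.660939
e^(−λT) = (B₀·e^(rT)/D − 0.4)/(1 − 0.4) = (131.6609·1.127412/163.4300 − 0.4)/0.6 = 0.84709163
λ = −ln(0.84709163)/3.9449 = 0.042066

B0=131.6609 lambda=0.0421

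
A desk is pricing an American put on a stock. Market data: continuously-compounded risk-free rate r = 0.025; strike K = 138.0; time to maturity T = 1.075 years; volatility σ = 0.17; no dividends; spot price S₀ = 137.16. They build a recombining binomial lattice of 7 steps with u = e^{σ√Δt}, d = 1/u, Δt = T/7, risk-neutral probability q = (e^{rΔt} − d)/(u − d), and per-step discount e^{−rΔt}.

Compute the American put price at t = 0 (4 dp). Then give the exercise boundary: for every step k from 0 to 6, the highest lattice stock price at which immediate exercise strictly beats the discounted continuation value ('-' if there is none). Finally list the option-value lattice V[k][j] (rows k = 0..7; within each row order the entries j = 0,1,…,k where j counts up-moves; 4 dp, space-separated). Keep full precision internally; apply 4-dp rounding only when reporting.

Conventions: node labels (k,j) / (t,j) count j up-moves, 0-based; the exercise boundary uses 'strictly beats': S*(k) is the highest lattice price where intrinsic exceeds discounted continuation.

Δt=0.15357  u=1.06889  d=0.93555  q=0.51220  discount=0.99617
step 7 (expiry): payoffs max(K−S,0) = 51.9603 39.6976 25.6871 9.6799 0.0000 0.0000 0.0000 0.0000
step 6: (k=6,j=0): S=91.9669, K−S=46.0331, hold=45.5043 ⇒ V=46.0331 exercise | (k=6,j=1): S=105.0744, K−S=32.9256, hold=32.3968 ⇒ V=32.9256 exercise | (k=6,j=2): S=120.0500, K−S=17.9500, hold=17.4212 ⇒ V=17.9500 exercise | (k=6,j=3): S=137.1600, K−S=0.8400, hold=4.7037 ⇒ V=4.7037 continue | (k=6,j=4): S=156.7086, K−S=0.0000, hold=0.0000 ⇒ V=0.0000 continue | (k=6,j=5): S=179.0433, K−S=0.0000, hold=0.0000 ⇒ V=0.0000 continue | (k=6,j=6): S=204.5613, K−S=0.0000, hold=0.0000 ⇒ V=0.0000 continue  boundary S*=120.0500
step 5: (k=5,j=0): S=98.3024, K−S=39.6976, hold=39.1688 ⇒ V=39.6976 exercise | (k=5,j=1): S=112.3129, K−S=25.6871, hold=25.1583 ⇒ V=25.6871 exercise | (k=5,j=2): S=128.3201, K−S=9.6799, hold=11.1225 ⇒ V=11.1225 continue | (k=5,j=3): S=146.6088, K−S=0.0000, hold=2.2857 ⇒ V=2.2857 continue | (k=5,j=4): S=167.5041, K−S=0.0000, hold=0.0000 ⇒ V=0.0000 continue | (k=5,j=5): S=191.3775, K−S=0.0000, hold=0.0000 ⇒ V=0.0000 continue  boundary S*=112.3129
step 4: (k=4,j=0): S=105.0744, K−S=32.9256, hold=32.3968 ⇒ V=32.9256 exercise | (k=4,j=1): S=120.0500, K−S=17.9500, hold=18.1573 ⇒ V=18.1573 continue | (k=4,j=2): S=137.1600, K−S=0.8400, hold=6.5710 ⇒ V=6.5710 continue | (k=4,j=3): S=156.7086, K−S=0.0000, hold=1.1107 ⇒ V=1.1107 continue | (k=4,j=4): S=179.0433, K−S=0.0000, hold=0.0000 ⇒ V=0.0000 continue  boundary S*=105.0744
step 3: (k=3,j=0): S=112.3129, K−S=25.6871, hold=25.2641 ⇒ V=25.6871 exercise | (k=3,j=1): S=128.3201, K−S=9.6799, hold=12.1760 ⇒ V=12.1760 continue | (k=3,j=2): S=146.6088, K−S=0.0000, hold=3.7598 ⇒ V=3.7598 continue | (k=3,j=3): S=167.5041, K−S=0.0000, hold=0.5397 ⇒ V=0.5397 continue  boundary S*=112.3129
step 2: (k=2,j=0): S=120.0500, K−S=17.9500, hold=18.6948 ⇒ V=18.6948 continue | (k=2,j=1): S=137.1600, K−S=0.8400, hold=7.8350 ⇒ V=7.8350 continue | (k=2,j=2): S=156.7086, K−S=0.0000, hold=2.1024 ⇒ V=2.1024 continue  boundary S*=-
step 1: (k=1,j=0): S=128.3201, K−S=9.6799, hold=13.0821 ⇒ V=13.0821 continue | (k=1,j=1): S=146.6088, K−S=0.0000, hold=4.8800 ⇒ V=4.8800 continue  boundary S*=-
step 0: (k=0,j=0): S=137.1600, K−S=0.8400, hold=8.8470 ⇒ V=8.8470 continue  boundary S*=-

price = 8.8470
boundary = - - - 112.3129 105.0744 112.3129 120.0500
tree:
8.8470
13.0821 4.8800
18.6948 7.8350 2.1024
25.6871 12.1760 3.7598 0.5397
32.9256 18.1573 6.5710 1.1107 0.0000
39.6976 25.6871 11.1225 2.2857 0.0000 0.0000
46.0331 32.9256 17.9500 4.7037 0.0000 0.0000 0.0000
51.9603 39.6976 25.6871 9.6799 0.0000 0.0000 0.0000 0.0000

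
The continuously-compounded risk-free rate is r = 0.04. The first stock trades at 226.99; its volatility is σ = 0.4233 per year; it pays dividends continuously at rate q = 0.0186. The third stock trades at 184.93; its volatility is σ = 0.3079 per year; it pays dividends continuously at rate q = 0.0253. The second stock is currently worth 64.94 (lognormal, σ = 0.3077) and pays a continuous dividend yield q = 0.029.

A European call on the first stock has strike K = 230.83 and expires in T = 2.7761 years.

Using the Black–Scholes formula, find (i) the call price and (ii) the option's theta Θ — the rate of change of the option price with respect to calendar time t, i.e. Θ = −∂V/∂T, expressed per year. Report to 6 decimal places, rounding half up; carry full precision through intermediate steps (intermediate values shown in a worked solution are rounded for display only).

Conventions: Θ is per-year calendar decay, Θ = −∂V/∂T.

price = 62.780189
Θ = -10.565365

σ√T = 0.4233·√2.7761 = 0.705287
d₁ = (ln(S/K) + (r−q+σ²/2)T) / (σ√T) = (ln(226.99/230.83) + (0.04−0.0186+0.4233²/2)·2.7761) / 0.705287 = (-0.016776 + 0.308123) / 0.705287 = 0.413091
d₂ = d₁ − σ√T = 0.413091 − 0.705287 = -0.292196
e^{−rT} = 0.894899
e^{−qT} = 0.949675
N(d₁) = 0.660230,  N(d₂) = 0.385068
Call price V = S·e^{−qT}·N(d₁) − K·e^{−rT}·N(d₂) = 142.323642 − 79.543453 = 62.780189
φ(d₁) = (1/√(2π))·e^{−d₁²/2} = 0.366315
Θ = −S·e^{−qT}·φ(d₁)·σ/(2√T) + q·S·e^{−qT}·N(d₁) − r·K·e^{−rT}·N(d₂) = −10.030846 + 2.647220 − 3.181738 = -10.565365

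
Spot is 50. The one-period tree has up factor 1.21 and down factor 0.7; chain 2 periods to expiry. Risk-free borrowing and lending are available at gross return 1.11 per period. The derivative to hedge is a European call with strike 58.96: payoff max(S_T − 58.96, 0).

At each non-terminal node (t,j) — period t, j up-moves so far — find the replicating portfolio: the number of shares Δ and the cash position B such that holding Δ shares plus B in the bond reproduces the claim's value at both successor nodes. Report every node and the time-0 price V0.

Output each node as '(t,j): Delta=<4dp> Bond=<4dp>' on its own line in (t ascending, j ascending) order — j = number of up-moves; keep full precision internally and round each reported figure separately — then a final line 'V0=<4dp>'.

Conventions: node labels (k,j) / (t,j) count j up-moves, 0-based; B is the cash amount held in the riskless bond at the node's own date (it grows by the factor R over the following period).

(0,0): Delta=0.4046 Bond=-12.7573
(1,0): Delta=0.0000 Bond=0.0000
(1,1): Delta=0.4617 Bond=-17.6144
V0=7.4721

Arbitrage-free pricing uses the up-move probability p* = (R−d)/(u−d) = 0.8039, discounting each step at R = 1.11.
Expiry values: V(2,0)=0.0000, V(2,1)=0.0000, V(2,2)=14.2450
Node (1,0) S=35.0000: V=(p*·0.0000+(1−p*)·0.0000)/1.11=0.0000; Δ=(0.0000−0.0000)/(42.3500−24.5000)=0.0000; B=V−Δ·S=0.0000
Node (1,1) S=60.5000: V=(p*·14.2450+(1−p*)·0.0000)/1.11=10.3170; Δ=(14.2450−0.0000)/(73.2050−42.3500)=0.4617; B=V−Δ·S=-17.6144
Node (0,0) S=50.0000: V=(p*·10.3170+(1−p*)·0.0000)/1.11=7.4721; Δ=(10.3170−0.0000)/(60.5000−35.0000)=0.4046; B=V−Δ·S=-12.7573
Check: Δ(0,0)·S0 + B(0,0) = 7.4721 = V0.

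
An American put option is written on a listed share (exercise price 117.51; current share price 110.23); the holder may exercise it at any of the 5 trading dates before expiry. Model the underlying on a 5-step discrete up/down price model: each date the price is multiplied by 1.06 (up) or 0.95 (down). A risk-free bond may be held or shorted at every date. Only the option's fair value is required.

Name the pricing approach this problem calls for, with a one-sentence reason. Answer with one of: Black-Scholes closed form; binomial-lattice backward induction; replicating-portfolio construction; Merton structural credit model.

Key observation: the put (strike 117.51 on spot 110.23) is American-style on a 5-step discrete price model, so the early-exercise decision at every node requires stepwise backward valuation — a closed form cannot price the exercise right.

framework: binomial-lattice backward induction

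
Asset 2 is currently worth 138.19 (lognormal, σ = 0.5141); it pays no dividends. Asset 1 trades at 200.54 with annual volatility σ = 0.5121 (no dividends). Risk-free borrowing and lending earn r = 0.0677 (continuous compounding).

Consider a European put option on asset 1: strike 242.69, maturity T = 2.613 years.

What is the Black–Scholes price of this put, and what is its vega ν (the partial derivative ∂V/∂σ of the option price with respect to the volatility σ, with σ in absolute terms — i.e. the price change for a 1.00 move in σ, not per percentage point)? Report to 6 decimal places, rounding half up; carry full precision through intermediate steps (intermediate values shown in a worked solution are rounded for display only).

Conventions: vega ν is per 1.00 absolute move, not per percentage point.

price = 66.242553
ν = 119.517595

σ√T = 0.5121·√2.613 = 0.827798
d₁ = (ln(S/K) + (r+σ²/2)T) / (σ√T) = (ln(200.54/242.69) + (0.0677+0.5121²/2)·2.613) / 0.827798 = (-0.190771 + 0.519525) / 0.827798 = 0.397143
d₂ = d₁ − σ√T = 0.397143 − 0.827798 = -0.430656
e^{−rT} = 0.837863
N(−d₁) = 0.345631,  N(−d₂) = 0.666641
Put price V = K·e^{−rT}·N(−d₂) − S·N(−d₁) = 135.555432 − 69.312878 = 66.242553
φ(d₁) = (1/√(2π))·e^{−d₁²/2} = 0.368690
ν = S·φ(d₁)·√T = 119.517595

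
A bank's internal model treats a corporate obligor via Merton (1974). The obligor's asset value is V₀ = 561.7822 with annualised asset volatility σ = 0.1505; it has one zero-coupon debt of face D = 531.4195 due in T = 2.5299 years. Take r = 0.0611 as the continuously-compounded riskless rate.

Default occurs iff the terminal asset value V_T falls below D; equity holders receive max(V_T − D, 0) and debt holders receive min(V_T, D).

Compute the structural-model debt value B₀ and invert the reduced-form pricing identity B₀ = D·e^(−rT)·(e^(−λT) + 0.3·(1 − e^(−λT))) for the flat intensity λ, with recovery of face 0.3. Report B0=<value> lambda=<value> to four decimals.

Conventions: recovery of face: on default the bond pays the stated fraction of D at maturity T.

With assets at 561.7822 and a single debt payment of 531.4195 at 2.5299 years:
d₁ = [ln(V₀/D) + (r + σ²/2)T] / (σ√T)
   = [ln(561.7822/531.4195) + (0.0611 + 0.5·0.1505²)·2.5299] / (0.1505·√2.5299)
   = [0.055563 + 0.183228] / 0.239380 = 0.997538
d₂ = d₁ − σ√T = 0.997538 − 0.239380 = 0.758158
N(d₁) = 0.840748,  N(d₂) = 0.775822,  e^(−rT) = 0.856778
E₀ = V₀·N(d₁) − D·e^(−rT)·N(d₂)
   = 561.7822·0.840748 − 531.4195·0.856778·0.775822 = 119.079314
B₀ = V₀ − E₀ = 561.7822 − 119.079314 = 442.702886
e^(−λT) = (B₀·e^(rT)/D − 0.3)/(1 − 0.3) = (442.7029·1.167164/531.4195 − 0.3)/0.7 = 0.96044931
λ = −ln(0.96044931)/2.5299 = 0.015951

B0=442.7029 lambda=0.0160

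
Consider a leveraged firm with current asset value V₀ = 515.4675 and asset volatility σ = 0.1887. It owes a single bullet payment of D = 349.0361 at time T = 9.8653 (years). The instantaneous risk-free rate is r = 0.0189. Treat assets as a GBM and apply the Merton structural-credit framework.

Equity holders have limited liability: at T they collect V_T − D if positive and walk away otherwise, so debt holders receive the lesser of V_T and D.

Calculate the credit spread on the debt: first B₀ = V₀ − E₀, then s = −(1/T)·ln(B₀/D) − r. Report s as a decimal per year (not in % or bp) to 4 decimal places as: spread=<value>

spread=0.0071

Work the structural quantities from V₀ = 515.4675 against face 349.0361:
d₁ = [ln(V₀/D) + (r + σ²/2)T] / (σ√T)
   = [ln(515.4675/349.0361) + (0.0189 + 0.5·0.1887²)·9.8653] / (0.1887·√9.8653)
   = [0.389899 + 0.362094] / 0.592689 = 1.268782
d₂ = d₁ − σ√T = 1.268782 − 0.592689 = 0.676093
N(d₁) = 0.897741,  N(d₂) = 0.750509,  e^(−rT) = 0.829897
E₀ = V₀·N(d₁) − D·e^(−rT)·N(d₂)
   = 515.4675·0.897741 − 349.0361·0.829897·0.750509 = 245.360719
B₀ = V₀ − E₀ = 515.4675 − 245.360719 = 270.106781
spread = −(1/T)·ln(B₀/D) − r = −(1/9.8653)·ln(270.106781/349.0361) − 0.0189 = 0.00708583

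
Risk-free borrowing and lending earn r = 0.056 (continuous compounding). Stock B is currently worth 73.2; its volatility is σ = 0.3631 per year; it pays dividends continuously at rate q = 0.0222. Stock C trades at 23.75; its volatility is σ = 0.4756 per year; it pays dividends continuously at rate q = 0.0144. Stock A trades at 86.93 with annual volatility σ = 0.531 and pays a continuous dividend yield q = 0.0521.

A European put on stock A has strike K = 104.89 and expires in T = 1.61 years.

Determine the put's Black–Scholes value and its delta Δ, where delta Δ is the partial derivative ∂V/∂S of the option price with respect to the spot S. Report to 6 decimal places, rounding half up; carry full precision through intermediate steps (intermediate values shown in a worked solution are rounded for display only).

σ√T = 0.531·√1.61 = 0.673763
d₁ = (ln(S/K) + (r−q+σ²/2)T) / (σ√T) = (ln(86.93/104.89) + (0.056−0.0521+0.531²/2)·1.61) / 0.673763 = (-0.187809 + 0.233258) / 0.673763 = 0.067455
d₂ = d₁ − σ√T = 0.067455 − 0.673763 = -0.606309
e^{−rT} = 0.913785
e^{−qT} = 0.919541
N(−d₁) = 0.473110,  N(−d₂) = 0.727845
Put price V = K·e^{−rT}·N(−d₂) − S·e^{−qT}·N(−d₁) = 69.761698 − 37.818349 = 31.943349
Δ = −e^{−qT}·N(−d₁) = -0.435044

price = 31.943349
Δ = -0.435044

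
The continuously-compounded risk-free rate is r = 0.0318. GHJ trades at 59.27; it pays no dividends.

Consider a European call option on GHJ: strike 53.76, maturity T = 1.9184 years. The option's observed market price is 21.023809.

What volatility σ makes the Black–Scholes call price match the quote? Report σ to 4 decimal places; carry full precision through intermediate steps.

sigma = 0.5517

At σ = 0.5517 the Black–Scholes value reproduces the quote:
σ√T = 0.5517·√1.9184 = 0.764139
d₁ = (ln(S/K) + (r+σ²/2)T) / (σ√T) = (ln(59.27/53.76) + (0.0318+0.5517²/2)·1.9184) / 0.764139 = (0.097574 + 0.352960) / 0.764139 = 0.589596
d₂ = d₁ − σ√T = 0.589596 − 0.764139 = -0.174544
e^{−rT} = 0.940818
N(d₁) = 0.722269,  N(d₂) = 0.430719
V = S·N(d₁) − K·e^{−rT}·N(d₂) = 42.808889 − 21.785080 = 21.023809 (the quoted price), and the Black–Scholes price is strictly increasing in σ, so σ is unique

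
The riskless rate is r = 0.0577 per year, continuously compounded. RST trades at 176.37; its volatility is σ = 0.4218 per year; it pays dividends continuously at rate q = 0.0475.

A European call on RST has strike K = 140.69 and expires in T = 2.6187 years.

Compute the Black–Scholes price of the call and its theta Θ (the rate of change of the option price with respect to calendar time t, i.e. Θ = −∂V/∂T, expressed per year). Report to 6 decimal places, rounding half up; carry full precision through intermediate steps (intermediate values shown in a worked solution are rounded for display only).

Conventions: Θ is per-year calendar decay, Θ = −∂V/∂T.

σ√T = 0.4218·√2.6187 = 0.682574
d₁ = (ln(S/K) + (r−q+σ²/2)T) / (σ√T) = (ln(176.37/140.69) + (0.0577−0.0475+0.4218²/2)·2.6187) / 0.682574 = (0.226025 + 0.259664) / 0.682574 = 0.711556
d₂ = d₁ − σ√T = 0.711556 − 0.682574 = 0.028982
e^{−rT} = 0.859763
e^{−qT} = 0.883037
N(d₁) = 0.761630,  N(d₂) = 0.511561
Call price V = S·e^{−qT}·N(d₁) − K·e^{−rT}·N(d₂) = 118.617202 − 61.878378 = 56.738825
φ(d₁) = (1/√(2π))·e^{−d₁²/2} = 0.309718
Θ = −S·e^{−qT}·φ(d₁)·σ/(2√T) + q·S·e^{−qT}·N(d₁) − r·K·e^{−rT}·N(d₂) = −6.286416 + 5.634317 − 3.570382 = -4.222482

price = 56.738825
Θ = -4.222482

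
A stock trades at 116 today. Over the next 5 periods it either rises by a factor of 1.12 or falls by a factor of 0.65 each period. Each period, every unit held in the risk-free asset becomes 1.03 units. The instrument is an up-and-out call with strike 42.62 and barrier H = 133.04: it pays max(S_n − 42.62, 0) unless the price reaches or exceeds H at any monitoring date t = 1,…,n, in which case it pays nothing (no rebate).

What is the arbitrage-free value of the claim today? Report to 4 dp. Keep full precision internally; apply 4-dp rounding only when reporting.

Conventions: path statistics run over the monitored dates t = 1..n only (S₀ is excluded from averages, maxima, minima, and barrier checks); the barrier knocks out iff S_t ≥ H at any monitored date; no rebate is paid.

Under the martingale measure an up-move has probability p* = 0.8085; value the claim as the probability-weighted average of per-path payoffs, discounted 5 periods at R = 1.03.
Enumerate all 2^5 = 32 price paths (U = up ×1.12, D = down ×0.65); each path with k up-moves has probability p*^k·(1−p*)^(5−k).
DDDDD: M=75.4000, payoff=0.0000, prob=0.000257
UDDDD: M=129.9200, payoff=0.0000, prob=0.001087
DUDDD: M=84.4480, payoff=0.0000, prob=0.001087
UUDDD: M=145.5104, payoff=0.0000, prob=0.004590
DDUDD: M=75.4000, payoff=0.0000, prob=0.001087
UDUDD: M=129.9200, payoff=0.0000, prob=0.004590
DUUDD: M=94.5818, payoff=0.0000, prob=0.004590
UUUDD: M=162.9716, payoff=0.0000, prob=0.019380
DDDUD: M=75.4000, payoff=0.0000, prob=0.001087
UDDUD: M=129.9200, payoff=0.0000, prob=0.004590
DUDUD: M=84.4480, payoff=0.0000, prob=0.004590
UUDUD: M=145.5104, payoff=0.0000, prob=0.019380
DDUUD: M=75.4000, payoff=0.0000, prob=0.004590
UDUUD: M=129.9200, payoff=26.2355, prob=0.019380
DUUUD: M=105.9316, payoff=26.2355, prob=0.019380
UUUUD: M=182.5282, payoff=0.0000, prob=0.081825
DDDDU: M=75.4000, payoff=0.0000, prob=0.001087
UDDDU: M=129.9200, payoff=0.0000, prob=0.004590
DUDDU: M=84.4480, payoff=0.0000, prob=0.004590
UUDDU: M=145.5104, payoff=0.0000, prob=0.019380
DDUDU: M=75.4000, payoff=0.0000, prob=0.004590
UDUDU: M=129.9200, payoff=26.2355, prob=0.019380
DUUDU: M=94.5818, payoff=26.2355, prob=0.019380
UUUDU: M=162.9716, payoff=0.0000, prob=0.081825
DDDUU: M=75.4000, payoff=0.0000, prob=0.004590
UDDUU: M=129.9200, payoff=26.2355, prob=0.019380
DUDUU: M=84.4480, payoff=26.2355, prob=0.019380
UUDUU: M=145.5104, payoff=0.0000, prob=0.081825
DDUUU: M=75.4000, payoff=26.2355, prob=0.019380
UDUUU: M=129.9200, payoff=76.0234, prob=0.081825
DUUUU: M=118.6434, payoff=76.0234, prob=0.081825
UUUUU: M=204.4316, payoff=0.0000, prob=0.345485
Price = Σ prob·payoff / R^5 = 16.000320 / 1.159274 = 13.8020

price = 13.8020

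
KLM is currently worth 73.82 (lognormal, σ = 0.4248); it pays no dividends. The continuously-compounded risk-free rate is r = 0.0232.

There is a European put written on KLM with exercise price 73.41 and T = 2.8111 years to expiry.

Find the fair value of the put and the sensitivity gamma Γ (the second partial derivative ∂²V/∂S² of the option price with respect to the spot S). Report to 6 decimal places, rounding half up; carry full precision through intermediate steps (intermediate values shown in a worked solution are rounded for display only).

price = 17.409702
Γ = 0.006840

σ√T = 0.4248·√2.8111 = 0.712234
d₁ = (ln(S/K) + (r+σ²/2)T) / (σ√T) = (ln(73.82/73.41) + (0.0232+0.4248²/2)·2.8111) / 0.712234 = (0.005570 + 0.318856) / 0.712234 = 0.455504
d₂ = d₁ − σ√T = 0.455504 − 0.712234 = -0.256730
e^{−rT} = 0.936864
N(−d₁) = 0.324373,  N(−d₂) = 0.601306
Put price V = K·e^{−rT}·N(−d₂) − S·N(−d₁) = 41.354933 − 23.945232 = 17.409702
φ(d₁) = (1/√(2π))·e^{−d₁²/2} = 0.359630
Γ = φ(d₁) / (S·σ·√T) = 0.006840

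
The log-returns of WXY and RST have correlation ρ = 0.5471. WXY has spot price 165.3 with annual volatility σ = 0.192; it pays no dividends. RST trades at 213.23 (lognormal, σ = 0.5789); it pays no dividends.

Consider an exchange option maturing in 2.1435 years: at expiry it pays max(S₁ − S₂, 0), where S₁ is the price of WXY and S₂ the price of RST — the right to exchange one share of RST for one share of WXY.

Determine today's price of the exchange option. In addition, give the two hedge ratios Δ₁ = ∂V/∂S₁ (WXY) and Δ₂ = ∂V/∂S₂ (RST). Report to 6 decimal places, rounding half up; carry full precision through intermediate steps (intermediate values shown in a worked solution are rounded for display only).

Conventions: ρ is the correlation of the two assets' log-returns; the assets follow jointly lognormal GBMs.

exchange price = 33.208623
Δ1 = 0.507474
Δ2 = -0.237663

σ_eff = √(σ₁² + σ₂² − 2ρσ₁σ₂) = √(0.192² + 0.5789² − 2·0.5471·0.192·0.5789) = 0.500370
d₁ = (ln(S₁/S₂) + (q₂ − q₁ + σ_eff²/2)T) / (σ_eff√T) = (ln(165.3/213.23) + (0.0 − 0.0 + 0.125185)·2.1435) / 0.732577 = 0.018735
d₂ = d₁ − σ_eff√T = 0.018735 − 0.732577 = -0.713842
N(d₁) = 0.507474,  N(d₂) = 0.237663
V = S₁·e^{−q₁T}·N(d₁) − S₂·e^{−q₂T}·N(d₂) = 83.885414 − 50.676791 = 33.208623
Key observation: pricing in RST-units makes this a unit-strike call on the ratio S₁/S₂ — the risk-free rate cancels and cannot affect the value.
Δ₁ = e^{−q₁T}·N(d₁) = 0.507474;  Δ₂ = −e^{−q₂T}·N(d₂) = -0.237663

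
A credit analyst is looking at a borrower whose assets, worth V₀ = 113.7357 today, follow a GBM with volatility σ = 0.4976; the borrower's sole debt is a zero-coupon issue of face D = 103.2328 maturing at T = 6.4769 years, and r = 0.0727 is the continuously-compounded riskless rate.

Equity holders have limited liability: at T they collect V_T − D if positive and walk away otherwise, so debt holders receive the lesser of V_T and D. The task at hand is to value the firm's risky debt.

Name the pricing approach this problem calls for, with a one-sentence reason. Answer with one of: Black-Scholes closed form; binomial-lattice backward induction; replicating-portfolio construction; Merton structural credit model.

framework: Merton structural credit model

Key observation: the asked-for credit quantity lives on the firm's capital structure — asset value, asset volatility, debt face 103.2328 — which is the structural model's domain.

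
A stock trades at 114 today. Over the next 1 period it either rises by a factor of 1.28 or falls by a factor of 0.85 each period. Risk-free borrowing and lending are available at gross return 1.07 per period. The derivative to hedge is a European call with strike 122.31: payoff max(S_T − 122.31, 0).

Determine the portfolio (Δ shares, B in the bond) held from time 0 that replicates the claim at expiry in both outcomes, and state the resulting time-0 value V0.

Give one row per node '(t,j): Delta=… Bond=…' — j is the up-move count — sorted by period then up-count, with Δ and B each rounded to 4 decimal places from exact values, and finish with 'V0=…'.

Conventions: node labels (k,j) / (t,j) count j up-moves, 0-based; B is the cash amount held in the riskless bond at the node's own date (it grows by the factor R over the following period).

(0,0): Delta=0.4816 Bond=-43.6177
V0=11.2893

Since d<R<u, set p* = (R−d)/(u−d) = 0.5116; price each node as the discounted p*-expectation of its children.
Terminal payoffs: V(1,0)=0.0000, V(1,1)=23.6100
Node (0,0) S=114.0000: V=(p*·23.6100+(1−p*)·0.0000)/1.07=11.2893; Δ=(23.6100−0.0000)/(145.9200−96.9000)=0.4816; B=V−Δ·S=-43.6177
Sanity check at the root: Δ(0,0)·S0 + B(0,0) reproduces V0 = 11.2893.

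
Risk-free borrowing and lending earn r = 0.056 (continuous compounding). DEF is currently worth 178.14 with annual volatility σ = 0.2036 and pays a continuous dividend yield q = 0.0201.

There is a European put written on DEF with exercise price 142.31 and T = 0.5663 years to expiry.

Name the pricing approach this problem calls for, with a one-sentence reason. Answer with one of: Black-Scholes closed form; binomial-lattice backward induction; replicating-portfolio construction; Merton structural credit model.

framework: Black-Scholes closed form

Key observation: everything needed for the exact continuous-time valuation of the European put on DEF (strike 142.31) is given, and no feature rules the closed form out.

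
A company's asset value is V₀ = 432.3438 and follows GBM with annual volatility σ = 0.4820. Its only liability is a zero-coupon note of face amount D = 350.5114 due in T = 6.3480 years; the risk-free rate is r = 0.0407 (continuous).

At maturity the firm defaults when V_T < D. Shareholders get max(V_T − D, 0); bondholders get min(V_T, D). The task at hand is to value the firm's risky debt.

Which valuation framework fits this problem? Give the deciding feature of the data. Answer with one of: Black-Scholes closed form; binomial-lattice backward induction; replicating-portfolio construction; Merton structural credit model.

framework: Merton structural credit model

Key observation: the data describe a firm's assets (V₀ = 432.3438, GBM) and a single zero-coupon debt of face 350.5114, so credit quantities follow from equity-as-call in the structural model.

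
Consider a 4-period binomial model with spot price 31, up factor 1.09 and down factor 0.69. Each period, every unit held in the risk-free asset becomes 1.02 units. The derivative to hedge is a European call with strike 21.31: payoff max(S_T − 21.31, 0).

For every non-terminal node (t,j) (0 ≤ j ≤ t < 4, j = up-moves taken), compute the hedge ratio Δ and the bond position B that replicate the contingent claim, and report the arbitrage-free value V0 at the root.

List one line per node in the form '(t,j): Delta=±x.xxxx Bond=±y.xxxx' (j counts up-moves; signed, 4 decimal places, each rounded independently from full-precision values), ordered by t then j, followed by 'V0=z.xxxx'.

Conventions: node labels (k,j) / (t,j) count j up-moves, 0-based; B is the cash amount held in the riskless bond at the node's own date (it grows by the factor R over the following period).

No-arbitrage ⇒ martingale measure with p* = (R−d)/(u−d) = 0.8250.
Payoffs at expiry: V(4,0)=0.0000, V(4,1)=0.0000, V(4,2)=0.0000, V(4,3)=6.3907, V(4,4)=22.4490
  t=3,j=0: stock 10.1838 → up 11.1003 (V=0.0000), down 7.0268 (V=0.0000). Price 0.0000; hedge Δ=0.0000, bond B=0.0000.
  t=3,j=1: stock 16.0874 → up 17.5353 (V=0.0000), down 11.1003 (V=0.0000). Price 0.0000; hedge Δ=0.0000, bond B=0.0000.
  t=3,j=2: stock 25.4135 → up 27.7007 (V=6.3907), down 17.5353 (V=0.0000). Price 5.1689; hedge Δ=0.6287, bond B=-10.8078.
  t=3,j=3: stock 40.1459 → up 43.7590 (V=22.4490), down 27.7007 (V=6.3907). Price 19.2537; hedge Δ=1.0000, bond B=-20.8922.
  t=2,j=0: stock 14.7591 → up 16.0874 (V=0.0000), down 10.1838 (V=0.0000). Price 0.0000; hedge Δ=0.0000, bond B=0.0000.
  t=2,j=1: stock 23.3151 → up 25.4135 (V=5.1689), down 16.0874 (V=0.0000). Price 4.1807; hedge Δ=0.5542, bond B=-8.7416.
  t=2,j=2: stock 36.8311 → up 40.1459 (V=19.2537), down 25.4135 (V=5.1689). Price 16.4597; hedge Δ=0.9560, bond B=-18.7523.
  t=1,j=0: stock 21.3900 → up 23.3151 (V=4.1807), down 14.7591 (V=0.0000). Price 3.3815; hedge Δ=0.4886, bond B=-7.0704.
  t=1,j=1: stock 33.7900 → up 36.8311 (V=16.4597), down 23.3151 (V=4.1807). Price 14.0303; hedge Δ=0.9085, bond B=-16.6671.
  t=0,j=0: stock 31.0000 → up 33.7900 (V=14.0303), down 21.3900 (V=3.3815). Price 11.9282; hedge Δ=0.8588, bond B=-14.6938.
Verification: the root portfolio costs Δ(0,0)·S0 + B(0,0) = 11.9282, matching V0.

(0,0): Delta=0.8588 Bond=-14.6938
(1,0): Delta=0.4886 Bond=-7.0704
(1,1): Delta=0.9085 Bond=-16.6671
(2,0): Delta=0.0000 Bond=0.0000
(2,1): Delta=0.5542 Bond=-8.7416
(2,2): Delta=0.9560 Bond=-18.7523
(3,0): Delta=0.0000 Bond=0.0000
(3,1): Delta=0.0000 Bond=0.0000
(3,2): Delta=0.6287 Bond=-10.8078
(3,3): Delta=1.0000 Bond=-20.8922
V0=11.9282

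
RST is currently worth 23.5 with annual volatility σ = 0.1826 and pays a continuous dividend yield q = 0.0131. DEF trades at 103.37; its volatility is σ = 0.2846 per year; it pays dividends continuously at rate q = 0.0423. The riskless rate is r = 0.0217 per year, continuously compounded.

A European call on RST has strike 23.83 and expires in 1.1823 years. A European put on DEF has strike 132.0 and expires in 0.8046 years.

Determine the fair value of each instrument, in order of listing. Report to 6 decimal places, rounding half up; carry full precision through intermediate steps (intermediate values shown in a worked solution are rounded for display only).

price(RST call K=23.83) = 1.789810
price(DEF put K=132.0) = 32.110989

[RST call K=23.83]
σ√T = 0.1826·√1.1823 = 0.198548
d₁ = (ln(S/K) + (r−q+σ²/2)T) / (σ√T) = (ln(23.5/23.83) + (0.0217−0.0131+0.1826²/2)·1.1823) / 0.198548 = (-0.013945 + 0.029878) / 0.198548 = 0.080250
d₂ = d₁ − σ√T = 0.080250 − 0.198548 = -0.118297
e^{−rT} = 0.974670
e^{−qT} = 0.984631
N(d₁) = 0.531981,  N(d₂) = 0.452916
price = S·e^{−qT}·N(d₁) − K·e^{−rT}·N(d₂) = 12.309416 − 10.519607 = 1.789810
[DEF put K=132.0]
σ√T = 0.2846·√0.8046 = 0.255285
d₁ = (ln(S/K) + (r−q+σ²/2)T) / (σ√T) = (ln(103.37/132.0) + (0.0217−0.0423+0.2846²/2)·0.8046) / 0.255285 = (-0.244487 + 0.016010) / 0.255285 = -0.894988
d₂ = d₁ − σ√T = -0.894988 − 0.255285 = -1.150273
e^{−rT} = 0.982692
e^{−qT} = 0.966538
N(−d₁) = 0.814603,  N(−d₂) = 0.874984
price = K·e^{−rT}·N(−d₂) − S·e^{−qT}·N(−d₁) = 113.498841 − 81.387852 = 32.110989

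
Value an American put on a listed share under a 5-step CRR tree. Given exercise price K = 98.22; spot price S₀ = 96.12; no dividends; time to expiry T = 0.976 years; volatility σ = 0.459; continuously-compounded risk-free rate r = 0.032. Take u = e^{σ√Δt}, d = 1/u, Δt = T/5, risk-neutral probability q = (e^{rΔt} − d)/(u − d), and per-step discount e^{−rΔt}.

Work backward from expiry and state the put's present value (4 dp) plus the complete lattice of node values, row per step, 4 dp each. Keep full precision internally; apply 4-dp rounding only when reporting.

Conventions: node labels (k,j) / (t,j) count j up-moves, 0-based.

Δt=0.19520, u=1.22482, d=0.81645, q=0.46482, disc=e^(-rΔt)=0.99377
k=5 terminal: V=max(K-S,0) → 63.3498 45.9084 19.7431 0.0000 0.0000 0.0000
k=4: j=0 S=42.7097 intr=55.5103 cont=54.8987 V=55.5103[EX]; j=1 S=64.0723 intr=34.1477 cont=33.5361 V=34.1477[EX]; j=2 S=96.1200 intr=2.1000 cont=10.5003 V=10.5003[hold]; j=3 S=144.1974 intr=0.0000 cont=0.0000 V=0.0000[hold]; j=4 S=216.3221 intr=0.0000 cont=0.0000 V=0.0000[hold]
k=3: j=0 S=52.3116 intr=45.9084 cont=45.2967 V=45.9084[EX]; j=1 S=78.4769 intr=19.7431 cont=23.0118 V=23.0118[hold]; j=2 S=117.7296 intr=0.0000 cont=5.5846 V=5.5846[hold]; j=3 S=176.6156 intr=0.0000 cont=0.0000 V=0.0000[hold]
k=2: j=0 S=64.0723 intr=34.1477 cont=35.0460 V=35.0460[hold]; j=1 S=96.1200 intr=2.1000 cont=14.8185 V=14.8185[hold]; j=2 S=144.1974 intr=0.0000 cont=2.9702 V=2.9702[hold]
k=1: j=0 S=78.4769 intr=19.7431 cont=25.4842 V=25.4842[hold]; j=1 S=117.7296 intr=0.0000 cont=9.2532 V=9.2532[hold]
k=0: j=0 S=96.1200 intr=2.1000 cont=17.8280 V=17.8280[hold]

price = 17.8280
tree:
17.8280
25.4842 9.2532
35.0460 14.8185 2.9702
45.9084 23.0118 5.5846 0.0000
55.5103 34.1477 10.5003 0.0000 0.0000
63.3498 45.9084 19.7431 0.0000 0.0000 0.0000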